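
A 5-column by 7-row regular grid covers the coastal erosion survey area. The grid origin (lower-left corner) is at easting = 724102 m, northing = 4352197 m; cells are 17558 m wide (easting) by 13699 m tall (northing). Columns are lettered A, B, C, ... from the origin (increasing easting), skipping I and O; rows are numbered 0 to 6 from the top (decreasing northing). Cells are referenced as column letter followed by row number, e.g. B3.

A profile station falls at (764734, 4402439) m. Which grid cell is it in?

Column index: ⌊(764734 − 724102) / 17558⌋ = ⌊2.314⌋ = 2 → column C
Row offset from origin: ⌊(4402439 − 4352197) / 13699⌋ = ⌊3.668⌋ = 3 → row 3 (counted from top)

C3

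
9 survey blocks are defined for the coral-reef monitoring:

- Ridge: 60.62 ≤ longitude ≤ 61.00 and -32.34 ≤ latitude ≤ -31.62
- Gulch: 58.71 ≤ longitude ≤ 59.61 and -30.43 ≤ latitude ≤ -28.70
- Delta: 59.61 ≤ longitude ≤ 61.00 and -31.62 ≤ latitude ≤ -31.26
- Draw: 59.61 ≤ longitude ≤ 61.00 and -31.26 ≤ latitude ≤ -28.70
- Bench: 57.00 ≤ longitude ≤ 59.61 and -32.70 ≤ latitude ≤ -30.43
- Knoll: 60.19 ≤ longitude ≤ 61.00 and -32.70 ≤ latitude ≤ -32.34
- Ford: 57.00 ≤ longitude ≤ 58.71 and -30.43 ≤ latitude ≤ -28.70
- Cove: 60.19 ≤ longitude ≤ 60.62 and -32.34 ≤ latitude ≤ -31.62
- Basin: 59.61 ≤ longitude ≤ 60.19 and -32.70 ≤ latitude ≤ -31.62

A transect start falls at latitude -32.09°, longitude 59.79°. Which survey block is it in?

Basin

The point has longitude = 59.79 and latitude = -32.09.
Only Basin satisfies 59.61 ≤ longitude ≤ 60.19 and -32.70 ≤ latitude ≤ -31.62.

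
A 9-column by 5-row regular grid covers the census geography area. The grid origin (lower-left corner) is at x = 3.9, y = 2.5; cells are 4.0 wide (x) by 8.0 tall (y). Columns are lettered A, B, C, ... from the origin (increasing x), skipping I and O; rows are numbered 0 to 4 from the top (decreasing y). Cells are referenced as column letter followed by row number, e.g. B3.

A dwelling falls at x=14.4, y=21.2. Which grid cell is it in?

Column index: ⌊(14.4 − 3.9) / 4.0⌋ = ⌊2.625⌋ = 2 → column C
Row offset from origin: ⌊(21.2 − 2.5) / 8.0⌋ = ⌊2.337⌋ = 2 → row 2 (counted from top)

C2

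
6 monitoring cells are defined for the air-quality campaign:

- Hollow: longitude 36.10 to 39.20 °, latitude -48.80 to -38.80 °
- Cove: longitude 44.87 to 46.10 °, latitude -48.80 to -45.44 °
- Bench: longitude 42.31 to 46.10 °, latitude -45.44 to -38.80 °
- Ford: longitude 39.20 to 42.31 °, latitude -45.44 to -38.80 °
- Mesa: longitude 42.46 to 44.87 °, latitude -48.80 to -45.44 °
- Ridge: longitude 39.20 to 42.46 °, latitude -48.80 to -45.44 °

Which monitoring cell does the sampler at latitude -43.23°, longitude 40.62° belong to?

The point has longitude = 40.62 and latitude = -43.23.
Only Ford satisfies 39.20 ≤ longitude ≤ 42.31 and -45.44 ≤ latitude ≤ -38.80.

Ford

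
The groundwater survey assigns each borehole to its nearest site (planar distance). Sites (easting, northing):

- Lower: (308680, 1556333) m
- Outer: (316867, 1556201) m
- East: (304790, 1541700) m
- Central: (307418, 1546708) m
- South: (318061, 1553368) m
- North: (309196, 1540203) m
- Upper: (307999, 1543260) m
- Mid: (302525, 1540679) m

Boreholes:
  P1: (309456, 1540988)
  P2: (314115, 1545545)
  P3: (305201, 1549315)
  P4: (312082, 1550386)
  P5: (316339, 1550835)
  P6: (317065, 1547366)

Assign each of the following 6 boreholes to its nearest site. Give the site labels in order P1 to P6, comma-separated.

P1 → North (d²=683825.00)
P2 → Upper (d²=42626681.00)
P3 → Central (d²=11711538.00)
P4 → Central (d²=35280580.00)
P5 → South (d²=9381373.00)
P6 → South (d²=37016020.00)

North, Upper, Central, Central, South, South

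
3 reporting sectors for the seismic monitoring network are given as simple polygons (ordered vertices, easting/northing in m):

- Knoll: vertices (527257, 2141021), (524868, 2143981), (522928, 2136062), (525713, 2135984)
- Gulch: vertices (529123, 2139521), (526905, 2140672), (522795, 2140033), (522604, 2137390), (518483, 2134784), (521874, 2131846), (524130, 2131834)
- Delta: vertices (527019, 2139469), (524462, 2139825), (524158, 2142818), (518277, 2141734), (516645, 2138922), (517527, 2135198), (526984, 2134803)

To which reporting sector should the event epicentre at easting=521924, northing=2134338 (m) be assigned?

Gulch

Cast a ray rightward from (521924, 2134338). For each polygon, the edges (by vertex number in listed order) whose endpoints lie on opposite sides of northing = 2134338, where each meets that height, and whether that is right or left of the point:
Knoll: no edge straddles that height → 0 crossings.
Gulch: 5–6 at easting≈518997.8 (left), 7–1 at easting≈525756.4 (right) → 1 crossing.
Delta: no edge straddles that height → 0 crossings.
Only Gulch has an odd count, so the point is inside Gulch.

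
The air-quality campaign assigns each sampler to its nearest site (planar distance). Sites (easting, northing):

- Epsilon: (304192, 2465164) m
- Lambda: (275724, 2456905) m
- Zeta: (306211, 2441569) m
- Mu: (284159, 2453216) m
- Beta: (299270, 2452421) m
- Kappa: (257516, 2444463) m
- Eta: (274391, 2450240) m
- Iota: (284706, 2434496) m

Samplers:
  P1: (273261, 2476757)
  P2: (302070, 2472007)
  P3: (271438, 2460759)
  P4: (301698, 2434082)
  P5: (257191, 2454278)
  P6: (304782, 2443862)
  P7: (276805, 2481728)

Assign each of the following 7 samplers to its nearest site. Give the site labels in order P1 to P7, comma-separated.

Lambda, Epsilon, Lambda, Zeta, Kappa, Zeta, Lambda

P1 → Lambda (d²=400168273.00)
P2 → Epsilon (d²=51329533.00)
P3 → Lambda (d²=33223112.00)
P4 → Zeta (d²=76422338.00)
P5 → Kappa (d²=96439850.00)
P6 → Zeta (d²=7299890.00)
P7 → Lambda (d²=617349890.00)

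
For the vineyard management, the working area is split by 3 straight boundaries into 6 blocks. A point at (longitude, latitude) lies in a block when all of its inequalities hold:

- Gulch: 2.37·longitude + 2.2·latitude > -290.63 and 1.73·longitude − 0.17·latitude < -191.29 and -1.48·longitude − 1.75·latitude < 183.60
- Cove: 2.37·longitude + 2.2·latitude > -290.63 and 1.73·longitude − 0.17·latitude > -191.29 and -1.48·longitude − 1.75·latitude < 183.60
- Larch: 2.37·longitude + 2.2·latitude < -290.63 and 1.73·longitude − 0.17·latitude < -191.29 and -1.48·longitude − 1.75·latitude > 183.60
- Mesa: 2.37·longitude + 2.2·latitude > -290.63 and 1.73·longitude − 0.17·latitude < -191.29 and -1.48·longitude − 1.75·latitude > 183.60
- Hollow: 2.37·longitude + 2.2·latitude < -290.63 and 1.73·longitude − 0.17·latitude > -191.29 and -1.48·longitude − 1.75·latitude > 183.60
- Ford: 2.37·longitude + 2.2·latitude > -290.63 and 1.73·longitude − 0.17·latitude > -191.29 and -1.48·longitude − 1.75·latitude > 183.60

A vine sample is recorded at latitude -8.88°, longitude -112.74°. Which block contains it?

2.37·-112.74 + 2.2·-8.88 = -286.730, which is > -290.63
1.73·-112.74 − 0.17·-8.88 = -193.531, which is < -191.29
-1.48·-112.74 − 1.75·-8.88 = 182.395, which is < 183.60
This sign pattern matches Gulch.

Gulch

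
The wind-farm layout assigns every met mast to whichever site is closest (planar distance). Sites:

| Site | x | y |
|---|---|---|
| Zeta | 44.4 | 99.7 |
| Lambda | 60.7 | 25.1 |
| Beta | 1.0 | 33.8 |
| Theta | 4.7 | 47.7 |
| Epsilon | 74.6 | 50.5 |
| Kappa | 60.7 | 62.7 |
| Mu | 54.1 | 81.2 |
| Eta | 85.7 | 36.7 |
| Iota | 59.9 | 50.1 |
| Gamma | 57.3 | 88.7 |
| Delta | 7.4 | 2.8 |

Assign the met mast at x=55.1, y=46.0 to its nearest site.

Iota

Squared distances to each site:
Zeta: 2998.180; Lambda: 468.170; Beta: 3075.650; Theta: 2543.050; Epsilon: 400.500; Kappa: 310.250; Mu: 1240.040; Eta: 1022.850; Iota: 39.850; Gamma: 1828.130; Delta: 4141.530.
Minimum at Iota.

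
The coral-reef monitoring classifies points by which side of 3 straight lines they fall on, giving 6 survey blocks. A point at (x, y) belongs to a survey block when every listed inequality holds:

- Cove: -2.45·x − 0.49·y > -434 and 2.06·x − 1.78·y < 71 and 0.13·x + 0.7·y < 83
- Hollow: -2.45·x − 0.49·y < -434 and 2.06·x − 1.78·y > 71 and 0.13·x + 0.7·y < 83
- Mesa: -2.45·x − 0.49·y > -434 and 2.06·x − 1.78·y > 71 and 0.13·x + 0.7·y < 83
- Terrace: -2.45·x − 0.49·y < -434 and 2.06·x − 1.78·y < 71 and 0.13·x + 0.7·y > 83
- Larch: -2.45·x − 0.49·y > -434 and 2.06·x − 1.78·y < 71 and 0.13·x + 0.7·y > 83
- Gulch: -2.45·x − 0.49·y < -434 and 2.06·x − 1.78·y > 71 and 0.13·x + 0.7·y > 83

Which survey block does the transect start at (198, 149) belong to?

-2.45·198 − 0.49·149 = -558.110, which is < -434
2.06·198 − 1.78·149 = 142.660, which is > 71
0.13·198 + 0.7·149 = 130.040, which is > 83
This sign pattern matches Gulch.

Gulch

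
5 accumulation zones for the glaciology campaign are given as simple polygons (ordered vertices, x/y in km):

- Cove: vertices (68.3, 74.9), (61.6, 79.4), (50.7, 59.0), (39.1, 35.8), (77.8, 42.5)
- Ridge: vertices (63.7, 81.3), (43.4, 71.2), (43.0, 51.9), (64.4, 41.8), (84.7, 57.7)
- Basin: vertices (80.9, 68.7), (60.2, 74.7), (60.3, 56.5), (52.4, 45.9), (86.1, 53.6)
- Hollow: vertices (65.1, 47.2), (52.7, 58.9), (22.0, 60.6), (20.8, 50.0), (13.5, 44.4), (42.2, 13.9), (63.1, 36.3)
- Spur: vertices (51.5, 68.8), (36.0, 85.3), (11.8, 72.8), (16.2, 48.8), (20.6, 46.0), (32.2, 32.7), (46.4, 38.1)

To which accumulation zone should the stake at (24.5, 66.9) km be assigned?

Spur

Cast a ray rightward from (24.5, 66.9). For each polygon, the edges (by vertex number in listed order) whose endpoints lie on opposite sides of y = 66.9, where each meets that height, and whether that is right or left of the point:
Cove: 2–3 at x≈54.92 (right), 5–1 at x≈70.65 (right) → 2 crossings.
Ridge: 2–3 at x≈43.31 (right), 5–1 at x≈76.51 (right) → 2 crossings.
Basin: 2–3 at x≈60.24 (right), 5–1 at x≈81.52 (right) → 2 crossings.
Hollow: no edge straddles that height → 0 crossings.
Spur: 3–4 at x≈12.88 (left), 7–1 at x≈51.18 (right) → 1 crossing.
Only Spur has an odd count, so the point is inside Spur.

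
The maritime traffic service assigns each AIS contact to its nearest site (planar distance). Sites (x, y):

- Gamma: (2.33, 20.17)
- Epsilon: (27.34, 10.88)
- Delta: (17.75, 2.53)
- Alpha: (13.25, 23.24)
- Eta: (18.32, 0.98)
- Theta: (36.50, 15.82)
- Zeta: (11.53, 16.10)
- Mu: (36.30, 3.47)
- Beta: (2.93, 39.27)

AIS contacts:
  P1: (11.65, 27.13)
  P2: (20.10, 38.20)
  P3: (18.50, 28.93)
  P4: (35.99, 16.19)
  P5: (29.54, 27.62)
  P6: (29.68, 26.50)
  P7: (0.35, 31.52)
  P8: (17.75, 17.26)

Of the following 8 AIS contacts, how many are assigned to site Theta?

3

P1 → Alpha
P2 → Alpha
P3 → Alpha
P4 → Theta
P5 → Theta
P6 → Theta
P7 → Beta
P8 → Zeta
3 of the 8 go to Theta.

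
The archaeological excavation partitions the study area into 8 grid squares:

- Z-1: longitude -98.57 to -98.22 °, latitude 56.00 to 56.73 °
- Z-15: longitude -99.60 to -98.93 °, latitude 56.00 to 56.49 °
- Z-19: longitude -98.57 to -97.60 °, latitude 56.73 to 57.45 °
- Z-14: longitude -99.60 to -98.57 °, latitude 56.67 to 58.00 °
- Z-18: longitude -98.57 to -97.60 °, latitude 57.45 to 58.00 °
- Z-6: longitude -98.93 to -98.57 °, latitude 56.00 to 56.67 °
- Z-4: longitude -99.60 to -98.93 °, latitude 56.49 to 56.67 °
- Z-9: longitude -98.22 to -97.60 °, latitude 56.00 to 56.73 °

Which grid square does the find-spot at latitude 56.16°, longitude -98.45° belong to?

Z-1

The point has longitude = -98.45 and latitude = 56.16.
Only Z-1 satisfies -98.57 ≤ longitude ≤ -98.22 and 56.00 ≤ latitude ≤ 56.73.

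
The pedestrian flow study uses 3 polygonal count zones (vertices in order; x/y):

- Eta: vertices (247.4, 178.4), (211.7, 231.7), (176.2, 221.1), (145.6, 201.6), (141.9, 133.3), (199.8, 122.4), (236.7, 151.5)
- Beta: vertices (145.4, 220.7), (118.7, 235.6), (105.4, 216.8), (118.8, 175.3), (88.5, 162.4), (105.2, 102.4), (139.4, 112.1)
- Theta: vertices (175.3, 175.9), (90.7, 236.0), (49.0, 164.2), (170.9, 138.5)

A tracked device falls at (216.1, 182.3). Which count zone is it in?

Eta

Cast a ray rightward from (216.1, 182.3). For each polygon, the edges (by vertex number in listed order) whose endpoints lie on opposite sides of y = 182.3, where each meets that height, and whether that is right or left of the point:
Eta: 1–2 at x≈244.79 (right), 4–5 at x≈144.55 (left) → 1 crossing.
Beta: 3–4 at x≈116.54 (left), 7–1 at x≈143.28 (left) → 0 crossings.
Theta: 1–2 at x≈166.29 (left), 2–3 at x≈59.51 (left) → 0 crossings.
Only Eta has an odd count, so the point is inside Eta.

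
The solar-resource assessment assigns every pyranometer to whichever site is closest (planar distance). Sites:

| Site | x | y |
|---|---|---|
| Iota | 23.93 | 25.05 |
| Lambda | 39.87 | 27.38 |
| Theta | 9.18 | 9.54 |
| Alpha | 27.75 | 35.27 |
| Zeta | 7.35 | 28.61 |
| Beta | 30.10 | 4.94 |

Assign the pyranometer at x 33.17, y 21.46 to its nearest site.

Lambda

Squared distances to each site:
Iota: 98.266; Lambda: 79.936; Theta: 717.607; Alpha: 220.093; Zeta: 717.795; Beta: 282.335.
Minimum at Lambda.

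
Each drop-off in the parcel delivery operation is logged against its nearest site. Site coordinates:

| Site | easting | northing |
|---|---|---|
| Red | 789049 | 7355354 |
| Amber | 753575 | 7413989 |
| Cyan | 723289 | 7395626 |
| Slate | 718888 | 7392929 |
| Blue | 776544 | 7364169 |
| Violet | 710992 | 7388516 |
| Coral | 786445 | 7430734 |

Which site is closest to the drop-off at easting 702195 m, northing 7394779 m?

Squared distances to each site:
Red: 9097947941.000; Amber: 3008928500.000; Cyan: 445674245.000; Slate: 282078749.000; Blue: 6464745901.000; Violet: 116612378.000; Coral: 8390824525.000.
Minimum at Violet.

Violet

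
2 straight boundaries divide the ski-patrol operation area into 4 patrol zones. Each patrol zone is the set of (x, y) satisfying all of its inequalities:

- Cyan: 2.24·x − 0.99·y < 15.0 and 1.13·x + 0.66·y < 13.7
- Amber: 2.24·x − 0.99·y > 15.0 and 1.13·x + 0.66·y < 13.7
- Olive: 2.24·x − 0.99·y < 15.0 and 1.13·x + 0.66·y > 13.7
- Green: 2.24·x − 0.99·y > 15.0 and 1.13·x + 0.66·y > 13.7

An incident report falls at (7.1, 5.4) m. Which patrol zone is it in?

2.24·7.1 − 0.99·5.4 = 10.558, which is < 15.0
1.13·7.1 + 0.66·5.4 = 11.587, which is < 13.7
This sign pattern matches Cyan.

Cyan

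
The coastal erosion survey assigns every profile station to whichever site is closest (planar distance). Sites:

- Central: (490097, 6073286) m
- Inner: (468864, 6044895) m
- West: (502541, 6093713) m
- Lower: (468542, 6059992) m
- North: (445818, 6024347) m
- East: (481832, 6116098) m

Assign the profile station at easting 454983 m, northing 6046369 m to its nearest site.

Squared distances to each site:
Central: 1957517885.000; Inner: 194854837.000; West: 4503217700.000; Lower: 369432610.000; North: 568965709.000; East: 5583002242.000.
Minimum at Inner.

Inner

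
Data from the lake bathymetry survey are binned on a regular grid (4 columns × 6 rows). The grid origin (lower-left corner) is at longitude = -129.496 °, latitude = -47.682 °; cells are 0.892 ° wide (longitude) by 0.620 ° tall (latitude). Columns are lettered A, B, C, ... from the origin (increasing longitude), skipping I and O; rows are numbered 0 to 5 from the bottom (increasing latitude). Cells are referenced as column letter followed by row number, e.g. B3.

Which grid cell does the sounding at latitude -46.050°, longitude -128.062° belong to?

Column index: ⌊(-128.062 − -129.496) / 0.892⌋ = ⌊1.608⌋ = 1 → column B
Row offset from origin: ⌊(-46.050 − -47.682) / 0.620⌋ = ⌊2.632⌋ = 2 → row 2

B2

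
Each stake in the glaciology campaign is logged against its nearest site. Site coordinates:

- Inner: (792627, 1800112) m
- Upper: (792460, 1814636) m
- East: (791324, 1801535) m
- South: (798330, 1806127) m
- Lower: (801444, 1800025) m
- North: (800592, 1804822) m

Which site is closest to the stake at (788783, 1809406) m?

Squared distances to each site:
Inner: 101154772.000; Upper: 40873229.000; East: 68409322.000; South: 101897050.000; Lower: 248304082.000; North: 160465537.000.
Minimum at Upper.

Upper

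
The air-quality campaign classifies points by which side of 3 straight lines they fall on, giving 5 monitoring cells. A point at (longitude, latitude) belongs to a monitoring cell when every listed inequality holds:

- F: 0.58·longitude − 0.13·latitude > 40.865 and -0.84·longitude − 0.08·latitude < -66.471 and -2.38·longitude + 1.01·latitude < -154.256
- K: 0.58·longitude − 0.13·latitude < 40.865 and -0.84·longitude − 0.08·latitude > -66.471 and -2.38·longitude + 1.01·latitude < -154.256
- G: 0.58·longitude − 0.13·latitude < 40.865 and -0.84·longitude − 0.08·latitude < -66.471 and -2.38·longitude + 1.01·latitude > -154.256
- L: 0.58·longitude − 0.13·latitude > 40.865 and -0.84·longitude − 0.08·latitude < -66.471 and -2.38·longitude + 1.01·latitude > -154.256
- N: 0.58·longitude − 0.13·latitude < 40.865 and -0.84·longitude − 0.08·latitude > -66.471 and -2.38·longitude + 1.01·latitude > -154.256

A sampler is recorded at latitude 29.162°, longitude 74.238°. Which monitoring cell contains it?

N

0.58·74.238 − 0.13·29.162 = 39.267, which is < 40.865
-0.84·74.238 − 0.08·29.162 = -64.693, which is > -66.471
-2.38·74.238 + 1.01·29.162 = -147.233, which is > -154.256
This sign pattern matches N.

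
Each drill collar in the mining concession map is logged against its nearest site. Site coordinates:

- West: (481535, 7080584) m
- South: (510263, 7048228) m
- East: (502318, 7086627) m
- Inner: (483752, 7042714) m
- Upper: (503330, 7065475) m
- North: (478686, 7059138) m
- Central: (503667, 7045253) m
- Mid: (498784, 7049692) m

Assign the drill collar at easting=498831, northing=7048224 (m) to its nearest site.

Mid

Squared distances to each site:
West: 1346321216.000; South: 130690640.000; East: 1486949578.000; Inner: 257736341.000; Upper: 317838002.000; North: 524936421.000; Central: 32213737.000; Mid: 2157233.000.
Minimum at Mid.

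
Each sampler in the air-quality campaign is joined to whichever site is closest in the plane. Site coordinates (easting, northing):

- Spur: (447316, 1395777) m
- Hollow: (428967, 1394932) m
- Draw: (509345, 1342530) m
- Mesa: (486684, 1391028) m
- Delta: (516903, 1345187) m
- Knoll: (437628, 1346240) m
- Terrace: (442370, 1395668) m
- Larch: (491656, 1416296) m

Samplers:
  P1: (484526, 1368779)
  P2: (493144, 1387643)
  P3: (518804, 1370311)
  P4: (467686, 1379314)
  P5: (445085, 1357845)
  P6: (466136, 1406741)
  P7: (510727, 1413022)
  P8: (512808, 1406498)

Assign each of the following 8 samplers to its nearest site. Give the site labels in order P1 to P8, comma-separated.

Mesa, Mesa, Delta, Mesa, Knoll, Spur, Larch, Larch

P1 → Mesa (d²=499674965.00)
P2 → Mesa (d²=53189825.00)
P3 → Delta (d²=634829177.00)
P4 → Mesa (d²=498141800.00)
P5 → Knoll (d²=190282874.00)
P6 → Spur (d²=474401696.00)
P7 → Larch (d²=374422117.00)
P8 → Larch (d²=543407908.00)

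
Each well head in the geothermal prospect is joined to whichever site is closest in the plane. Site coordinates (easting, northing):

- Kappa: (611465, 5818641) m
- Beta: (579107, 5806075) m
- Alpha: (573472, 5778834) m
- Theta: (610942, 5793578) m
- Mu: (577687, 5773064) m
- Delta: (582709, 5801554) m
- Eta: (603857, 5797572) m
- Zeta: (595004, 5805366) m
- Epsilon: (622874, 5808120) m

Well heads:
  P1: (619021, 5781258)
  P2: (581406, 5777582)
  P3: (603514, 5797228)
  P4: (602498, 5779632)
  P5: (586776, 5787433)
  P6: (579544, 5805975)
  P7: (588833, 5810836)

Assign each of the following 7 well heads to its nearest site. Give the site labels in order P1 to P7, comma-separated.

Theta, Mu, Eta, Theta, Delta, Beta, Zeta

P1 → Theta (d²=217052641.00)
P2 → Mu (d²=34243285.00)
P3 → Eta (d²=235985.00)
P4 → Theta (d²=265792052.00)
P5 → Delta (d²=215943130.00)
P6 → Beta (d²=200969.00)
P7 → Zeta (d²=68002141.00)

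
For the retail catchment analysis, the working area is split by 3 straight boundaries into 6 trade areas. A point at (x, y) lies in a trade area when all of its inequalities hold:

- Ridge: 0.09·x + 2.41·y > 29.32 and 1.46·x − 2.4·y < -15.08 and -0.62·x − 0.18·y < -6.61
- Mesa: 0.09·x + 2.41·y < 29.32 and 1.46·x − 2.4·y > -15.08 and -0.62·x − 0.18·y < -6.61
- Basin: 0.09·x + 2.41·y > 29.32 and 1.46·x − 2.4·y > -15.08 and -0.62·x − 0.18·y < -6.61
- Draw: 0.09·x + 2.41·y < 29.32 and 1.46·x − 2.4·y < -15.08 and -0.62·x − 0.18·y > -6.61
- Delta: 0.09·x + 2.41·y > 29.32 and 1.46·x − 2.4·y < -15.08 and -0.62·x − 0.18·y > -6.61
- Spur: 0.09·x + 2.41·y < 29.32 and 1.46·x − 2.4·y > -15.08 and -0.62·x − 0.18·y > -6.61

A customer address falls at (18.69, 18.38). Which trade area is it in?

Ridge

0.09·18.69 + 2.41·18.38 = 45.978, which is > 29.32
1.46·18.69 − 2.4·18.38 = -16.825, which is < -15.08
-0.62·18.69 − 0.18·18.38 = -14.896, which is < -6.61
This sign pattern matches Ridge.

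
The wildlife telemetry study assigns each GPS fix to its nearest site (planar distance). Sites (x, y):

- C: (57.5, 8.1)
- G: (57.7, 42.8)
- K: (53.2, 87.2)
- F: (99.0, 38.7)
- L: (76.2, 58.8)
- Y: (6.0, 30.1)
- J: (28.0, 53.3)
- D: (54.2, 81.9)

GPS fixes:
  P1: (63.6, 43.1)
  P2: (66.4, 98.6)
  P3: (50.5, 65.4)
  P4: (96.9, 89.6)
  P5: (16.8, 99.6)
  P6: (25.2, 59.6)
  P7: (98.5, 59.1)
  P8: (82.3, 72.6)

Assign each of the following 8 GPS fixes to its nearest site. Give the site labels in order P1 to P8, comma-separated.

G, K, D, L, K, J, F, L

P1 → G (d²=34.90)
P2 → K (d²=304.20)
P3 → D (d²=285.94)
P4 → L (d²=1377.13)
P5 → K (d²=1478.72)
P6 → J (d²=47.53)
P7 → F (d²=416.41)
P8 → L (d²=227.65)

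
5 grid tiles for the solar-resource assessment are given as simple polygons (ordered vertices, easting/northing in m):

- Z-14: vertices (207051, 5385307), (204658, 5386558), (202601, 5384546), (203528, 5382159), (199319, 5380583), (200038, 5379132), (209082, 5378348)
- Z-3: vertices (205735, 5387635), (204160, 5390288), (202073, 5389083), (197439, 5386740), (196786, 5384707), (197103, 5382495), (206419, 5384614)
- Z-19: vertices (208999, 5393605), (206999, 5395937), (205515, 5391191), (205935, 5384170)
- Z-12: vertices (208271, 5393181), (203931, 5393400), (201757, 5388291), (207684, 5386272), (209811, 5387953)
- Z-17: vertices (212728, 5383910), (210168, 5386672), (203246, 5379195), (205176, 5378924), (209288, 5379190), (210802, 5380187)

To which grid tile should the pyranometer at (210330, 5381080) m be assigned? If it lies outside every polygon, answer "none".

Cast a ray rightward from (210330, 5381080). For each polygon, the edges (by vertex number in listed order) whose endpoints lie on opposite sides of northing = 5381080, where each meets that height, and whether that is right or left of the point:
Z-14: 4–5 at easting≈200646.3 (left), 7–1 at easting≈208284.7 (left) → 0 crossings.
Z-3: no edge straddles that height → 0 crossings.
Z-19: no edge straddles that height → 0 crossings.
Z-12: no edge straddles that height → 0 crossings.
Z-17: 2–3 at easting≈204991.1 (left), 6–1 at easting≈211264.0 (right) → 1 crossing.
Only Z-17 has an odd count, so the point is inside Z-17.

Z-17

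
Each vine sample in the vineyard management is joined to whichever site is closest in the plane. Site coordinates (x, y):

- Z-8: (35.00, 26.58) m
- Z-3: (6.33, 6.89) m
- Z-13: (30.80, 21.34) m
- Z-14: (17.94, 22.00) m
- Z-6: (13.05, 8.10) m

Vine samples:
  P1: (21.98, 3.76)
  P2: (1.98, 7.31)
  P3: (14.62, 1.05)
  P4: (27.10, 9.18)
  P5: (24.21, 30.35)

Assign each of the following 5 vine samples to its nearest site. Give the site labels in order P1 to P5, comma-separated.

P1 → Z-6 (d²=98.58)
P2 → Z-3 (d²=19.10)
P3 → Z-6 (d²=52.17)
P4 → Z-13 (d²=161.56)
P5 → Z-14 (d²=109.04)

Z-6, Z-3, Z-6, Z-13, Z-14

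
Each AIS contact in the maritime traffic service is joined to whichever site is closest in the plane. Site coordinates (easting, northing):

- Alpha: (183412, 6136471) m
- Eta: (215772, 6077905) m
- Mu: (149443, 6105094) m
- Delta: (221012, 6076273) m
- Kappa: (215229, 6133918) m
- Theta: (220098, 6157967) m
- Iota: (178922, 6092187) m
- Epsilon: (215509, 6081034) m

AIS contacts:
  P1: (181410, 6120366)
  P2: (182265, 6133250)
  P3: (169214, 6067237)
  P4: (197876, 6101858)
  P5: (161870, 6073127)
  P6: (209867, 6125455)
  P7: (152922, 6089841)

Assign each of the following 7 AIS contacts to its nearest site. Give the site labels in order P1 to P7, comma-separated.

P1 → Alpha (d²=263379029.00)
P2 → Alpha (d²=11690450.00)
P3 → Iota (d²=716747764.00)
P4 → Iota (d²=452782357.00)
P5 → Iota (d²=654054304.00)
P6 → Kappa (d²=100373413.00)
P7 → Mu (d²=244757450.00)

Alpha, Alpha, Iota, Iota, Iota, Kappa, Mu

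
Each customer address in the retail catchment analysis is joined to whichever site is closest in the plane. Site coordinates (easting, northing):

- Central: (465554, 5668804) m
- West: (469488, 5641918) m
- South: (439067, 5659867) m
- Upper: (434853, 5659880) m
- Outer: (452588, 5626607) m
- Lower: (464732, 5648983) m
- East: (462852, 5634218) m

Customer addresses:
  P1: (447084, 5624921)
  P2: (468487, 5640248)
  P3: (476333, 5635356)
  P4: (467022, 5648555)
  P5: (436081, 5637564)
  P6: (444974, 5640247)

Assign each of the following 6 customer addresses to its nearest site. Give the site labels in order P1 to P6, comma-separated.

Outer, West, West, Lower, Outer, Outer

P1 → Outer (d²=33136612.00)
P2 → West (d²=3790901.00)
P3 → West (d²=89913869.00)
P4 → Lower (d²=5427284.00)
P5 → Outer (d²=392536898.00)
P6 → Outer (d²=244022596.00)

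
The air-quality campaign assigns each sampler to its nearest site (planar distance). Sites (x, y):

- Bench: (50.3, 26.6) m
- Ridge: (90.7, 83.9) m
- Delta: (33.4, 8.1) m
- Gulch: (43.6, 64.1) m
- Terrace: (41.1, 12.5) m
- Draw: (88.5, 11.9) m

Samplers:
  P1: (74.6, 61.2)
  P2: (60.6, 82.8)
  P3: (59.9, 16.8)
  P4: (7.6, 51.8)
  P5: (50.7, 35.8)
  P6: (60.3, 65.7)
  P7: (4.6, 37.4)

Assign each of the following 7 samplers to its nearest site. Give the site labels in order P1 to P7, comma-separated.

Ridge, Gulch, Bench, Gulch, Bench, Gulch, Delta

P1 → Ridge (d²=774.50)
P2 → Gulch (d²=638.69)
P3 → Bench (d²=188.20)
P4 → Gulch (d²=1447.29)
P5 → Bench (d²=84.80)
P6 → Gulch (d²=281.45)
P7 → Delta (d²=1687.93)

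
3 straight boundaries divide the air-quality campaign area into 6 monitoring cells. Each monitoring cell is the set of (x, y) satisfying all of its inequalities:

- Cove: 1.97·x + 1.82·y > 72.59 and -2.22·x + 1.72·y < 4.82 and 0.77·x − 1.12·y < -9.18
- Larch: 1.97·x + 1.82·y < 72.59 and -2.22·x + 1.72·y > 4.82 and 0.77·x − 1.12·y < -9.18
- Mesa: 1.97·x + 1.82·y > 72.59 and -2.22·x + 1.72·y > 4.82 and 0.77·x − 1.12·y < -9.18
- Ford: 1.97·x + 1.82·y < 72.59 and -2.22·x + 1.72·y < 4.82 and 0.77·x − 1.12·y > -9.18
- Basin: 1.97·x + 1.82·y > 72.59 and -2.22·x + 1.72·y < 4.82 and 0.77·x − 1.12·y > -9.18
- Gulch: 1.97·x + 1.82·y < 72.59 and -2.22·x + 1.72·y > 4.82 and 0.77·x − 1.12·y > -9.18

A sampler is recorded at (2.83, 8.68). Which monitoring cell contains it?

Gulch

1.97·2.83 + 1.82·8.68 = 21.373, which is < 72.59
-2.22·2.83 + 1.72·8.68 = 8.647, which is > 4.82
0.77·2.83 − 1.12·8.68 = -7.543, which is > -9.18
This sign pattern matches Gulch.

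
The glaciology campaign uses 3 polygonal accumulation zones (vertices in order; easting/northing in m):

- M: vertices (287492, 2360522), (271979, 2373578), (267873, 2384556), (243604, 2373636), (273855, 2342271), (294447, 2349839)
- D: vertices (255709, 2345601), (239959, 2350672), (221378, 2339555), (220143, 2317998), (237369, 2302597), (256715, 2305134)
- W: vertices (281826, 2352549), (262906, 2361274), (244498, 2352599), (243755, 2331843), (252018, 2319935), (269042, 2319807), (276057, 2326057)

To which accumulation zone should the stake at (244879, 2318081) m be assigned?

D

Cast a ray rightward from (244879, 2318081). For each polygon, the edges (by vertex number in listed order) whose endpoints lie on opposite sides of northing = 2318081, where each meets that height, and whether that is right or left of the point:
M: no edge straddles that height → 0 crossings.
D: 3–4 at easting≈220147.8 (left), 6–1 at easting≈256393.1 (right) → 1 crossing.
W: no edge straddles that height → 0 crossings.
Only D has an odd count, so the point is inside D.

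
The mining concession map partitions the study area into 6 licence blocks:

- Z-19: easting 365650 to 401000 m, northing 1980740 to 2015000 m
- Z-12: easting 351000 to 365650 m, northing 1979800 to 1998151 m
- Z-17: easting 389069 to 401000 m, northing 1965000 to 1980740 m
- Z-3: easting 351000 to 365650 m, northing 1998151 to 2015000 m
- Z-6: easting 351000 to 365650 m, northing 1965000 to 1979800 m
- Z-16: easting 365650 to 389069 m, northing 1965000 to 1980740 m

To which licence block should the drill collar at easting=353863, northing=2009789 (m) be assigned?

Z-3

The point has easting = 353863 and northing = 2009789.
Only Z-3 satisfies 351000 ≤ easting ≤ 365650 and 1998151 ≤ northing ≤ 2015000.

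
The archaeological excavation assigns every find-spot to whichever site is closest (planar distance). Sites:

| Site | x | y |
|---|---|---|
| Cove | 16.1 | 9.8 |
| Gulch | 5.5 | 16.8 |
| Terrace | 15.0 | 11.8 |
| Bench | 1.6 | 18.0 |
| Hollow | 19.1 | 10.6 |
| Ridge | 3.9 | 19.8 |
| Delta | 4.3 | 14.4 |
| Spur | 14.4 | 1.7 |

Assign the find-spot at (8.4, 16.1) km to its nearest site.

Gulch

Squared distances to each site:
Cove: 98.980; Gulch: 8.900; Terrace: 62.050; Bench: 49.850; Hollow: 144.740; Ridge: 33.940; Delta: 19.700; Spur: 243.360.
Minimum at Gulch.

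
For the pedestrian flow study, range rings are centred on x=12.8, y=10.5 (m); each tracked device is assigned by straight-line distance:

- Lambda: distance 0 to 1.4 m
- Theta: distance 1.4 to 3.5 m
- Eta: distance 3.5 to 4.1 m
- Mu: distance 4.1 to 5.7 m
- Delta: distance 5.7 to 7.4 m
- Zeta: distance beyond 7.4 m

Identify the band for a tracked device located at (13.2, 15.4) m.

Mu

Distance = √((13.2−12.8)² + (15.4−10.5)²) = √(0.160 + 24.010) = 4.916 m.
4.1 ≤ 4.916 < 5.7 → Mu.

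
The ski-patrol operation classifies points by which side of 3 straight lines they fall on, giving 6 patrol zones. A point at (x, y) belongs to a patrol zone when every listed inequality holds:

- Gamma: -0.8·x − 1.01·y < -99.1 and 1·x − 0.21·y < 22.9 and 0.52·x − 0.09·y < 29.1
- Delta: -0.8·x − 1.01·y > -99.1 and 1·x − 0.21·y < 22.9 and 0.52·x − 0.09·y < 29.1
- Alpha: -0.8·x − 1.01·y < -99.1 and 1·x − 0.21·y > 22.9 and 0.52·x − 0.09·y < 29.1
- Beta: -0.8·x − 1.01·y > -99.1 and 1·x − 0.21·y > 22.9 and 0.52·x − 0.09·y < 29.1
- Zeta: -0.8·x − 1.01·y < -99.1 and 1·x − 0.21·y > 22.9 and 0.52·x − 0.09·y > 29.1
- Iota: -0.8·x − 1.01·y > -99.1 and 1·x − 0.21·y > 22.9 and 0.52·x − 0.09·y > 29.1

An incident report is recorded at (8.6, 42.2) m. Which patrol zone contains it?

-0.8·8.6 − 1.01·42.2 = -49.502, which is > -99.1
1·8.6 − 0.21·42.2 = -0.262, which is < 22.9
0.52·8.6 − 0.09·42.2 = 0.674, which is < 29.1
This sign pattern matches Delta.

Delta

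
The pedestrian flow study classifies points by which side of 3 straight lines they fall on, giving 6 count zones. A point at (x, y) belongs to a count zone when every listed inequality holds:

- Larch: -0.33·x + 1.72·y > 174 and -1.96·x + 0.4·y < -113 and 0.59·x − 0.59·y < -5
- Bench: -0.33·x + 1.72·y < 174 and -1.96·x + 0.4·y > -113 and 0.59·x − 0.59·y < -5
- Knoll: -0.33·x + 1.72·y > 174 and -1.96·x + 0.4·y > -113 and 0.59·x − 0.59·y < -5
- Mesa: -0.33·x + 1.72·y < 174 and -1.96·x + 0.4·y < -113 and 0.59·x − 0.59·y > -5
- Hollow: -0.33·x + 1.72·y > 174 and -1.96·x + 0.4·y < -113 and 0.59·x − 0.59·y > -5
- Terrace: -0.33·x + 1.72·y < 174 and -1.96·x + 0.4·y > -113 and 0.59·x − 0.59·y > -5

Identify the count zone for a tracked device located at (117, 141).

-0.33·117 + 1.72·141 = 203.910, which is > 174
-1.96·117 + 0.4·141 = -172.920, which is < -113
0.59·117 − 0.59·141 = -14.160, which is < -5
This sign pattern matches Larch.

Larch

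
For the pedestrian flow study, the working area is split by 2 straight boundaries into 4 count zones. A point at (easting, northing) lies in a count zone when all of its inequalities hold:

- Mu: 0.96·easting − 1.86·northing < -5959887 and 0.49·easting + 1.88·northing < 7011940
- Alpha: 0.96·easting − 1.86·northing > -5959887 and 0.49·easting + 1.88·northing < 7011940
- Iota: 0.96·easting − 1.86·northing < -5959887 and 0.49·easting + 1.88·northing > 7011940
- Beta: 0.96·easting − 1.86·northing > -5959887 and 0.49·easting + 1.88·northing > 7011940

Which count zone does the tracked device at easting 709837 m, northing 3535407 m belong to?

Alpha

0.96·709837 − 1.86·3535407 = -5894413.500, which is > -5959887
0.49·709837 + 1.88·3535407 = 6994385.290, which is < 7011940
This sign pattern matches Alpha.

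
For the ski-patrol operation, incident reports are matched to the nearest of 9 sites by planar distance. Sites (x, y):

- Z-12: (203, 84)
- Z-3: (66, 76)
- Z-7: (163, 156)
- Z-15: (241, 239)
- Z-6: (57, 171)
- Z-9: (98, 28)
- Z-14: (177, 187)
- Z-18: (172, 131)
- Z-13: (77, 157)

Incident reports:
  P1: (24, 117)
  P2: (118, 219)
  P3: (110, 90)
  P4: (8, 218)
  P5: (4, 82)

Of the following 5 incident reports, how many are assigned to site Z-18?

0

P1 → Z-3
P2 → Z-14
P3 → Z-3
P4 → Z-6
P5 → Z-3
0 of the 5 go to Z-18.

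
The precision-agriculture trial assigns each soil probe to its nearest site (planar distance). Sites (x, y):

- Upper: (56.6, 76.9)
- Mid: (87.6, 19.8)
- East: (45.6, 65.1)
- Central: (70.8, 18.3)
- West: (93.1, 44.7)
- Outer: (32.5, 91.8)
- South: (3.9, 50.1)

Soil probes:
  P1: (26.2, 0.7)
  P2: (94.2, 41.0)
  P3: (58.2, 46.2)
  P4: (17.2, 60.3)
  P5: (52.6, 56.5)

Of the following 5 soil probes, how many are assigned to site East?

P1 → Central
P2 → West
P3 → East
P4 → South
P5 → East
2 of the 5 go to East.

2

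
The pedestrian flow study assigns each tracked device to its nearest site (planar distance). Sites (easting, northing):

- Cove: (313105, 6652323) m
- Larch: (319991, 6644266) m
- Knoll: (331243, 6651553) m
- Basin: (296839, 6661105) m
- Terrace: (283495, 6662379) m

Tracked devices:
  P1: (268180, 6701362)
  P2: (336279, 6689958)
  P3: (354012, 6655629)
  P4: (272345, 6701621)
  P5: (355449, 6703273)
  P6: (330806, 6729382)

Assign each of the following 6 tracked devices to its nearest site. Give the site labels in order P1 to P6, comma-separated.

P1 → Terrace (d²=1754223514.00)
P2 → Knoll (d²=1500305321.00)
P3 → Knoll (d²=535041137.00)
P4 → Terrace (d²=1664257064.00)
P5 → Knoll (d²=3260888836.00)
P6 → Basin (d²=5815505818.00)

Terrace, Knoll, Knoll, Terrace, Knoll, Basin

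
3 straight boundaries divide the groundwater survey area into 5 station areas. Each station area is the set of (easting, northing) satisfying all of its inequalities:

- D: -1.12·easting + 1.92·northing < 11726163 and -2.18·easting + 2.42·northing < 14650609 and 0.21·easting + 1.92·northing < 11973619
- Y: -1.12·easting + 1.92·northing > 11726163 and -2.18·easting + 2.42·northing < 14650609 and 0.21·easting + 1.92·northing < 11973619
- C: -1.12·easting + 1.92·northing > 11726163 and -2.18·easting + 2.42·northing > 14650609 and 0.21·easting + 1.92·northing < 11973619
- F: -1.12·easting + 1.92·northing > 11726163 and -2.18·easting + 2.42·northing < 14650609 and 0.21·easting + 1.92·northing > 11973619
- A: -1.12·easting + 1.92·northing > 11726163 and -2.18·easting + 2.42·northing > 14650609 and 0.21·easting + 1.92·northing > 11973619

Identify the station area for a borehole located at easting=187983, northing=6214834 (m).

-1.12·187983 + 1.92·6214834 = 11721940.320, which is < 11726163
-2.18·187983 + 2.42·6214834 = 14630095.340, which is < 14650609
0.21·187983 + 1.92·6214834 = 11971957.710, which is < 11973619
This sign pattern matches D.

D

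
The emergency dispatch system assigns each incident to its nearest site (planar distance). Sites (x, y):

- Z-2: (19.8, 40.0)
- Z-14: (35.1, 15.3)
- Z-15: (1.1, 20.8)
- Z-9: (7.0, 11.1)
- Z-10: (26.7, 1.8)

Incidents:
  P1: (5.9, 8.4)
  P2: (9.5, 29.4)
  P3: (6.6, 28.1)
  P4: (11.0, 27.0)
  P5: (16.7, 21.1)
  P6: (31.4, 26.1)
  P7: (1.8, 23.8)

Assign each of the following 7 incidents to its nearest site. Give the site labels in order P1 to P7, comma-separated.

Z-9, Z-15, Z-15, Z-15, Z-9, Z-14, Z-15

P1 → Z-9 (d²=8.50)
P2 → Z-15 (d²=144.52)
P3 → Z-15 (d²=83.54)
P4 → Z-15 (d²=136.45)
P5 → Z-9 (d²=194.09)
P6 → Z-14 (d²=130.33)
P7 → Z-15 (d²=9.49)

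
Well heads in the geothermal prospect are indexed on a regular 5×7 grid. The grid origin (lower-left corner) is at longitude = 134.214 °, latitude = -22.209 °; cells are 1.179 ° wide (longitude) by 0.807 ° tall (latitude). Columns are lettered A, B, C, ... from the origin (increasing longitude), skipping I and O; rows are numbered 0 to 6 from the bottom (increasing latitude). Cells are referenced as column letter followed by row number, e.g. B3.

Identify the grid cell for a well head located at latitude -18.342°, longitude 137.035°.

C4

Column index: ⌊(137.035 − 134.214) / 1.179⌋ = ⌊2.393⌋ = 2 → column C
Row offset from origin: ⌊(-18.342 − -22.209) / 0.807⌋ = ⌊4.792⌋ = 4 → row 4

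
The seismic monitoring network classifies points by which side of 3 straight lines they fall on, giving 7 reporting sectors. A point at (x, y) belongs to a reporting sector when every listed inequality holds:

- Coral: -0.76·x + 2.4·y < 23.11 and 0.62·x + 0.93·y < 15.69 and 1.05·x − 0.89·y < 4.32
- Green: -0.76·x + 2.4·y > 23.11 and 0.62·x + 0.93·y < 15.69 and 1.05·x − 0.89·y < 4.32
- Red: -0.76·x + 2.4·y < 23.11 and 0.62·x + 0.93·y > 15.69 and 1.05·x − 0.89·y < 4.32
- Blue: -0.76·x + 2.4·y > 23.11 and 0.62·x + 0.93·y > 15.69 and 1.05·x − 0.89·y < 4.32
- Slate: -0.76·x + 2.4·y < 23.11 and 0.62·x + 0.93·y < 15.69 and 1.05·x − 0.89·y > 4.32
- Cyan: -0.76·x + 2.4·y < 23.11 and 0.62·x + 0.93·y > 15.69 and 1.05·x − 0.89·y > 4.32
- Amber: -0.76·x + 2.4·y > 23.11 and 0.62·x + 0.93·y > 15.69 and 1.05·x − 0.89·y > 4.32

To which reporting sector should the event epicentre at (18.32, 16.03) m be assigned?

-0.76·18.32 + 2.4·16.03 = 24.549, which is > 23.11
0.62·18.32 + 0.93·16.03 = 26.266, which is > 15.69
1.05·18.32 − 0.89·16.03 = 4.969, which is > 4.32
This sign pattern matches Amber.

Amber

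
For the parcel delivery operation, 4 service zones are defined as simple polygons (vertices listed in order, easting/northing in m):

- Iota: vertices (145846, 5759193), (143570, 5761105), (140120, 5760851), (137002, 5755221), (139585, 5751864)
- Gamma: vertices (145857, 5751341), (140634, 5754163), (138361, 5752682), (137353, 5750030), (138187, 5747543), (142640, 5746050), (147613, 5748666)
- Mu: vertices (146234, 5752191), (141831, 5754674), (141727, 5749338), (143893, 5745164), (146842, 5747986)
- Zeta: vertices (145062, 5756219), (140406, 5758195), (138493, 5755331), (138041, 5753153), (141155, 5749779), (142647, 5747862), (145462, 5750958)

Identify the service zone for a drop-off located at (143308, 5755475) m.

Zeta

Cast a ray rightward from (143308, 5755475). For each polygon, the edges (by vertex number in listed order) whose endpoints lie on opposite sides of northing = 5755475, where each meets that height, and whether that is right or left of the point:
Iota: 3–4 at easting≈137142.7 (left), 5–1 at easting≈142669.8 (left) → 0 crossings.
Gamma: no edge straddles that height → 0 crossings.
Mu: no edge straddles that height → 0 crossings.
Zeta: 2–3 at easting≈138589.2 (left), 7–1 at easting≈145118.6 (right) → 1 crossing.
Only Zeta has an odd count, so the point is inside Zeta.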